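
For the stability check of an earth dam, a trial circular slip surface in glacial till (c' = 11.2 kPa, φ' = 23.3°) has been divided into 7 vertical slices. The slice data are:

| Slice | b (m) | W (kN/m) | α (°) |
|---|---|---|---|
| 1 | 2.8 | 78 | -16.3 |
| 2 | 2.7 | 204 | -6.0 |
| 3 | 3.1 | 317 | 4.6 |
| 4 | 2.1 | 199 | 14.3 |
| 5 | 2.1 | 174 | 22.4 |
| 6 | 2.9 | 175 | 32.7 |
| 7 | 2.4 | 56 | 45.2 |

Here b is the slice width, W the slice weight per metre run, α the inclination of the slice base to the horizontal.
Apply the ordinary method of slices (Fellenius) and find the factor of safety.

FS = 3.07

Ordinary method of slices: FS = Σ[c'·Δl_i + (W_i cosα_i)·tanφ'] / Σ W_i sinα_i, with Δl_i = b_i / cosα_i.
Slice 1: Δl = 2.8/cos(-16.3°) = 2.917 m; N'_1 = 78·cos(-16.3°) = 74.9; c'Δl = 32.67; W sinα = -21.9
Slice 2: Δl = 2.7/cos(-6.0°) = 2.715 m; N'_2 = 204·cos(-6.0°) = 202.9; c'Δl = 30.41; W sinα = -21.3
Slice 3: Δl = 3.1/cos4.6° = 3.110 m; N'_3 = 317·cos4.6° = 316.0; c'Δl = 34.83; W sinα = 25.4
Slice 4: Δl = 2.1/cos14.3° = 2.167 m; N'_4 = 199·cos14.3° = 192.8; c'Δl = 24.27; W sinα = 49.2
Slice 5: Δl = 2.1/cos22.4° = 2.271 m; N'_5 = 174·cos22.4° = 160.9; c'Δl = 25.44; W sinα = 66.3
Slice 6: Δl = 2.9/cos32.7° = 3.446 m; N'_6 = 175·cos32.7° = 147.3; c'Δl = 38.60; W sinα = 94.5
Slice 7: Δl = 2.4/cos45.2° = 3.406 m; N'_7 = 56·cos45.2° = 39.5; c'Δl = 38.15; W sinα = 39.7
Σc'Δl = 224.4 kN/m; ΣN' = 1134.2 kN/m; ΣW sinα = 231.9 kN/m
Resisting = 224.4 + 1134.2·tan23.3° = 224.4 + 488.4 = 712.8 kN/m
FS = 712.8 / 231.9 = 3.073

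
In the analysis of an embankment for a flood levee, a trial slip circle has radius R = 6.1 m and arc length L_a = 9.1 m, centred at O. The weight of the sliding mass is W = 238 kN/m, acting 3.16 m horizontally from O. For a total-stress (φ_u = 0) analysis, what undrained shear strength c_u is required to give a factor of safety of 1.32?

c_u = 17.9 kPa

FS = c_u·L_a·R / (W·d), so c_u = FS·W·d / (L_a·R).
c_u = 1.32·238·3.16 / (9.10·6.1) = 992.7 / 55.51 = 17.88 kPa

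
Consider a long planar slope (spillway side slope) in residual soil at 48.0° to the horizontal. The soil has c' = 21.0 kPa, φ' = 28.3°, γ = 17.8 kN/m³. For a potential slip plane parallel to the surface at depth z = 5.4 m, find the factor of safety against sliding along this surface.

For an infinite slope with a slip plane parallel to the surface (no pore pressure): FS = [c' + γz cos²β tanφ'] / [γz sinβ cosβ].
γz = 17.8·5.4 = 96.12 kN/m²
Numerator = 21.0 + 96.12·cos²48.0°·tan28.3° = 21.0 + 96.12·0.4477·0.5384 = 44.173 kPa
Denominator = 96.12·sin48.0°·cos48.0° = 96.12·0.7431·0.6691 = 47.797 kPa
FS = 44.173 / 47.797 = 0.924

FS = 0.92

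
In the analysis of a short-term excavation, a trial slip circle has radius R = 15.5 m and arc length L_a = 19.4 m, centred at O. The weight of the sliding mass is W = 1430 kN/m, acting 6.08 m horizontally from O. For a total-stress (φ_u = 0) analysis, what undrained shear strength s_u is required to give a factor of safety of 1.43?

s_u = 41.3 kPa

FS = s_u·L_a·R / (W·d), so s_u = FS·W·d / (L_a·R).
s_u = 1.43·1430·6.08 / (19.40·15.5) = 12433.0 / 300.70 = 41.35 kPa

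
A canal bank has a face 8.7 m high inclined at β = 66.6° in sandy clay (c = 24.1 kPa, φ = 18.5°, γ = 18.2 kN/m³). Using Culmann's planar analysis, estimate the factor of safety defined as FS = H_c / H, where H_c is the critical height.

H_c = (4c/γ) · sinβ cosφ / [1 − cos(β − φ)]
    = (4·24.1/18.2) · sin66.6°·cos18.5° / [1 − cos48.1°]
    = 5.297 · 0.8703 / 0.3322 = 13.88 m
FS = H_c / H = 13.88 / 8.7 = 1.595

FS = 1.60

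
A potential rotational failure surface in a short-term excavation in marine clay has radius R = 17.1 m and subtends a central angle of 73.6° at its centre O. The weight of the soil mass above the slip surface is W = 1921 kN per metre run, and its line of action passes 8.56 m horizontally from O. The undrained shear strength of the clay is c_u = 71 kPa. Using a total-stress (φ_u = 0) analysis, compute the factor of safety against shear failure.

FS = 1.62

Taking moments about the centre O, the resisting moment is provided by the undrained shear strength acting along the arc:
Arc length L_a = R·θ = 17.1·(73.6°·π/180) = 17.1·1.2846 = 21.97 m
M_R = c_u·L_a·R = 71·21.97·17.1 = 26668.9 kN·m/m
M_D = W·d = 1921·8.56 = 16443.8 kN·m/m
FS = M_R / M_D = 26668.9 / 16443.8 = 1.622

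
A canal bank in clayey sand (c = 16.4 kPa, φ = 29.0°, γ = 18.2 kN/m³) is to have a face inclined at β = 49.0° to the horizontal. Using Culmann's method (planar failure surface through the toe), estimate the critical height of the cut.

H_c = 39.45 m

Culmann's analysis gives the critical failure plane at α_cr = (β + φ)/2 = (49.0 + 29.0)/2 = 39.0°, and the critical height
H_c = (4c/γ) · sinβ cosφ / [1 − cos(β − φ)]
    = (4·16.4/18.2) · sin49.0°·cos29.0° / [1 − cos(20.0°)]
    = 3.604 · 0.7547·0.8746 / [1 − 0.9397]
    = 3.604 · 0.6601 / 0.0603
    = 39.45 m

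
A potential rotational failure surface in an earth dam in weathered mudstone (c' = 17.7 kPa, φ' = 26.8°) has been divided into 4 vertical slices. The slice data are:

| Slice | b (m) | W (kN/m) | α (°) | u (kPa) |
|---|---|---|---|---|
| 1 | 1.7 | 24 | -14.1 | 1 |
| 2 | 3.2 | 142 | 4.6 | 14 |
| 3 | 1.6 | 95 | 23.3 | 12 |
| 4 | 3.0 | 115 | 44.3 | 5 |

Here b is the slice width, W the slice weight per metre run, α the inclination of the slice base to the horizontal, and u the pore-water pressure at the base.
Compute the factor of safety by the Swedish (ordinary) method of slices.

Ordinary method of slices: FS = Σ[c'·Δl_i + (W_i cosα_i − u_i·Δl_i)·tanφ'] / Σ W_i sinα_i, with Δl_i = b_i / cosα_i.
Slice 1: Δl = 1.7/cos(-14.1°) = 1.753 m; N'_1 = 24·cos(-14.1°) − 1·1.753 = 21.5; c'Δl = 31.02; W sinα = -5.8
Slice 2: Δl = 3.2/cos4.6° = 3.210 m; N'_2 = 142·cos4.6° − 14·3.210 = 96.6; c'Δl = 56.82; W sinα = 11.4
Slice 3: Δl = 1.6/cos23.3° = 1.742 m; N'_3 = 95·cos23.3° − 12·1.742 = 66.3; c'Δl = 30.83; W sinα = 37.6
Slice 4: Δl = 3.0/cos44.3° = 4.192 m; N'_4 = 115·cos44.3° − 5·4.192 = 61.3; c'Δl = 74.19; W sinα = 80.3
Σc'Δl = 192.9 kN/m; ΣN' = 245.8 kN/m; ΣW sinα = 123.4 kN/m
Resisting = 192.9 + 245.8·tan26.8° = 192.9 + 124.2 = 317.0 kN/m
FS = 317.0 / 123.4 = 2.569

FS = 2.57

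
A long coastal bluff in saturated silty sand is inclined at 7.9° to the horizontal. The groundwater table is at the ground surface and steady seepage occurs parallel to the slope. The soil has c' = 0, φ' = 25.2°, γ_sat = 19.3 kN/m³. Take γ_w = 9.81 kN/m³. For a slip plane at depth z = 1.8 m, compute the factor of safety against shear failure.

FS = 1.67

With seepage parallel to the slope and the water table at the surface, the effective normal stress on the slip plane uses the buoyant unit weight γ' = γ_sat − γ_w while the driving shear stress uses γ_sat:
FS = [c' + γ' z cos²β tanφ'] / [γ_sat z sinβ cosβ]
(For c' = 0 this reduces to FS = (γ'/γ_sat)·tanφ'/tanβ.)
γ' = 19.3 − 9.81 = 9.49 kN/m³
Numerator = 0.0 + 9.49·1.8·cos²7.9°·tan25.2° = 0.0 + 9.49·1.8·0.9811·0.4706 = 7.886 kPa
Denominator = 19.3·1.8·sin7.9°·cos7.9° = 19.3·1.8·0.1374·0.9905 = 4.730 kPa
FS = 7.886 / 4.730 = 1.667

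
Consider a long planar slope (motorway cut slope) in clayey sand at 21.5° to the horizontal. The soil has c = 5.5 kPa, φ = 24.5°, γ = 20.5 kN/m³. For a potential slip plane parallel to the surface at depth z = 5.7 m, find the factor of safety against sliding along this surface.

For an infinite slope with a slip plane parallel to the surface (no pore pressure): FS = [c + γz cos²β tanφ] / [γz sinβ cosβ].
γz = 20.5·5.7 = 116.85 kN/m²
Numerator = 5.5 + 116.85·cos²21.5°·tan24.5° = 5.5 + 116.85·0.8657·0.4557 = 51.599 kPa
Denominator = 116.85·sin21.5°·cos21.5° = 116.85·0.3665·0.9304 = 39.846 kPa
FS = 51.599 / 39.846 = 1.295

FS = 1.29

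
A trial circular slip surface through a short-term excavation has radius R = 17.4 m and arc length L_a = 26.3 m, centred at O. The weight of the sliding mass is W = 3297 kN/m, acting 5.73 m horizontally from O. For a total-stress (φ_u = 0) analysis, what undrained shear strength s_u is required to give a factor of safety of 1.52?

FS = s_u·L_a·R / (W·d), so s_u = FS·W·d / (L_a·R).
s_u = 1.52·3297·5.73 / (26.30·17.4) = 28715.6 / 457.62 = 62.75 kPa

s_u = 62.7 kPa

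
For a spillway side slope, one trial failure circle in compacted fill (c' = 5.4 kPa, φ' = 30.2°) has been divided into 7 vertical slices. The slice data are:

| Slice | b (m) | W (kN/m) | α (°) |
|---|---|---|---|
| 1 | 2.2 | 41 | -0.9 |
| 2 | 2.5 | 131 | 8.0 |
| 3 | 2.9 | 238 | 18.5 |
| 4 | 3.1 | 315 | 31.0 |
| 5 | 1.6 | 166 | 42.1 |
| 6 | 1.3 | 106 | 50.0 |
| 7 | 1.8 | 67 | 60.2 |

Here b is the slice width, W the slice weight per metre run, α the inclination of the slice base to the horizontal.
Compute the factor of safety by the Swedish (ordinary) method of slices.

FS = 1.23

Ordinary method of slices: FS = Σ[c'·Δl_i + (W_i cosα_i)·tanφ'] / Σ W_i sinα_i, with Δl_i = b_i / cosα_i.
Slice 1: Δl = 2.2/cos(-0.9°) = 2.200 m; N'_1 = 41·cos(-0.9°) = 41.0; c'Δl = 11.88; W sinα = -0.6
Slice 2: Δl = 2.5/cos8.0° = 2.525 m; N'_2 = 131·cos8.0° = 129.7; c'Δl = 13.63; W sinα = 18.2
Slice 3: Δl = 2.9/cos18.5° = 3.058 m; N'_3 = 238·cos18.5° = 225.7; c'Δl = 16.51; W sinα = 75.5
Slice 4: Δl = 3.1/cos31.0° = 3.617 m; N'_4 = 315·cos31.0° = 270.0; c'Δl = 19.53; W sinα = 162.2
Slice 5: Δl = 1.6/cos42.1° = 2.156 m; N'_5 = 166·cos42.1° = 123.2; c'Δl = 11.64; W sinα = 111.3
Slice 6: Δl = 1.3/cos50.0° = 2.022 m; N'_6 = 106·cos50.0° = 68.1; c'Δl = 10.92; W sinα = 81.2
Slice 7: Δl = 1.8/cos60.2° = 3.622 m; N'_7 = 67·cos60.2° = 33.3; c'Δl = 19.56; W sinα = 58.1
Σc'Δl = 103.7 kN/m; ΣN' = 891.0 kN/m; ΣW sinα = 506.0 kN/m
Resisting = 103.7 + 891.0·tan30.2° = 103.7 + 518.6 = 622.3 kN/m
FS = 622.3 / 506.0 = 1.230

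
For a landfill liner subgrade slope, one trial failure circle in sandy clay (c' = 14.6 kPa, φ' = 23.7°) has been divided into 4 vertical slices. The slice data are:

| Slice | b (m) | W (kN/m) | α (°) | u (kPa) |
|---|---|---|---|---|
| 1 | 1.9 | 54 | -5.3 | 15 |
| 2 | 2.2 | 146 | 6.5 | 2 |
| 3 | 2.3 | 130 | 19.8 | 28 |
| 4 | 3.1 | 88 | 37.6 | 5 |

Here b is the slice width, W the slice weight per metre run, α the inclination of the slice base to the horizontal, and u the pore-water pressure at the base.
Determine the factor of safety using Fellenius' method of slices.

FS = 2.48

Ordinary method of slices: FS = Σ[c'·Δl_i + (W_i cosα_i − u_i·Δl_i)·tanφ'] / Σ W_i sinα_i, with Δl_i = b_i / cosα_i.
Slice 1: Δl = 1.9/cos(-5.3°) = 1.908 m; N'_1 = 54·cos(-5.3°) − 15·1.908 = 25.1; c'Δl = 27.86; W sinα = -5.0
Slice 2: Δl = 2.2/cos6.5° = 2.214 m; N'_2 = 146·cos6.5° − 2·2.214 = 140.6; c'Δl = 32.33; W sinα = 16.5
Slice 3: Δl = 2.3/cos19.8° = 2.445 m; N'_3 = 130·cos19.8° − 28·2.445 = 53.9; c'Δl = 35.69; W sinα = 44.0
Slice 4: Δl = 3.1/cos37.6° = 3.913 m; N'_4 = 88·cos37.6° − 5·3.913 = 50.2; c'Δl = 57.13; W sinα = 53.7
Σc'Δl = 153.0 kN/m; ΣN' = 269.8 kN/m; ΣW sinα = 109.3 kN/m
Resisting = 153.0 + 269.8·tan23.7° = 153.0 + 118.4 = 271.4 kN/m
FS = 271.4 / 109.3 = 2.484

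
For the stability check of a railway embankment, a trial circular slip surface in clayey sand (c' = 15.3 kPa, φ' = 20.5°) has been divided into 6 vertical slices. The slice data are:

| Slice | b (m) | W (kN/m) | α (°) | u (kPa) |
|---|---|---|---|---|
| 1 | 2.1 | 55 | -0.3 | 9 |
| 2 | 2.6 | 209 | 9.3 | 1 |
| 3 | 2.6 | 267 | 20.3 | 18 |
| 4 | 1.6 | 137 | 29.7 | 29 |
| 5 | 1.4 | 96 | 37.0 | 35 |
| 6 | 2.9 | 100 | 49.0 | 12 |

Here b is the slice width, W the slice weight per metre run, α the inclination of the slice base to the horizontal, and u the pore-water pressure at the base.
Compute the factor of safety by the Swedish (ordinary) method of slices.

FS = 1.34

Ordinary method of slices: FS = Σ[c'·Δl_i + (W_i cosα_i − u_i·Δl_i)·tanφ'] / Σ W_i sinα_i, with Δl_i = b_i / cosα_i.
Slice 1: Δl = 2.1/cos(-0.3°) = 2.100 m; N'_1 = 55·cos(-0.3°) − 9·2.100 = 36.1; c'Δl = 32.13; W sinα = -0.3
Slice 2: Δl = 2.6/cos9.3° = 2.635 m; N'_2 = 209·cos9.3° − 1·2.635 = 203.6; c'Δl = 40.31; W sinα = 33.8
Slice 3: Δl = 2.6/cos20.3° = 2.772 m; N'_3 = 267·cos20.3° − 18·2.772 = 200.5; c'Δl = 42.41; W sinα = 92.6
Slice 4: Δl = 1.6/cos29.7° = 1.842 m; N'_4 = 137·cos29.7° − 29·1.842 = 65.6; c'Δl = 28.18; W sinα = 67.9
Slice 5: Δl = 1.4/cos37.0° = 1.753 m; N'_5 = 96·cos37.0° − 35·1.753 = 15.3; c'Δl = 26.82; W sinα = 57.8
Slice 6: Δl = 2.9/cos49.0° = 4.420 m; N'_6 = 100·cos49.0° − 12·4.420 = 12.6; c'Δl = 67.63; W sinα = 75.5
Σc'Δl = 237.5 kN/m; ΣN' = 533.7 kN/m; ΣW sinα = 327.2 kN/m
Resisting = 237.5 + 533.7·tan20.5° = 237.5 + 199.5 = 437.0 kN/m
FS = 437.0 / 327.2 = 1.335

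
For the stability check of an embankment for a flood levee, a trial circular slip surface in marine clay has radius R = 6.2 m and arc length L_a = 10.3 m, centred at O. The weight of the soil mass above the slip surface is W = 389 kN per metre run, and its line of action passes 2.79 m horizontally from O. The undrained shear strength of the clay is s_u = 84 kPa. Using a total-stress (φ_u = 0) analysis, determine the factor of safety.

FS = 4.94

Taking moments about the centre O, the resisting moment is provided by the undrained shear strength acting along the arc:
M_R = s_u·L_a·R = 84·10.30·6.2 = 5364.2 kN·m/m
M_D = W·d = 389·2.79 = 1085.3 kN·m/m
FS = M_R / M_D = 5364.2 / 1085.3 = 4.943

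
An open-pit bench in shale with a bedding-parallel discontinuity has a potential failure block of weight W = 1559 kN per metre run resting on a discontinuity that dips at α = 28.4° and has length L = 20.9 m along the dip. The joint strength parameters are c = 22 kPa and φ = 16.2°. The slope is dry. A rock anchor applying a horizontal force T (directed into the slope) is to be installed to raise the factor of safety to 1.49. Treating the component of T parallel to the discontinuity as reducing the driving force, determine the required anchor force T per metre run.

Resolving forces along and normal to the sliding plane, with the horizontal anchor force T adding T·sinα to the effective normal force and T·cosα acting up the plane against the driving force:
FS = [cL + (W cosα + T sinα) tanφ] / [W sinα − T cosα]
Without the anchor: N' = 1371.4 kN/m, driving T_d = 741.5 kN/m, resisting R = 22·20.9 + 1371.4·tan16.2° = 858.2 kN/m, FS = 1.16.
Setting FS = 1.49 and solving for T:
1.49·(741.5 − T cos28.4°) = 858.2 + T sin28.4°·tan16.2°
T·(sin28.4°·tan16.2° + 1.49·cos28.4°) = 1.49·741.5 − 858.2
T·(0.4756·0.2905 + 1.49·0.8796) = 1104.8 − 858.2 = 246.6
T·1.4489 = 246.6
T = 170.2 kN/m

T = 170 kN/m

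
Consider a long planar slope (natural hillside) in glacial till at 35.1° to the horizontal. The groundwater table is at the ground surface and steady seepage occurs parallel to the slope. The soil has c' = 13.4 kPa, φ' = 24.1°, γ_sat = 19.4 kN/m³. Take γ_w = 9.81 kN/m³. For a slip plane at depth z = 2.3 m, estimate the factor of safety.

With seepage parallel to the slope and the water table at the surface, the effective normal stress on the slip plane uses the buoyant unit weight γ' = γ_sat − γ_w while the driving shear stress uses γ_sat:
FS = [c' + γ' z cos²β tanφ'] / [γ_sat z sinβ cosβ]
γ' = 19.4 − 9.81 = 9.59 kN/m³
Numerator = 13.4 + 9.59·2.3·cos²35.1°·tan24.1° = 13.4 + 9.59·2.3·0.6694·0.4473 = 20.004 kPa
Denominator = 19.4·2.3·sin35.1°·cos35.1° = 19.4·2.3·0.5750·0.8181 = 20.991 kPa
FS = 20.004 / 20.991 = 0.953

FS = 0.95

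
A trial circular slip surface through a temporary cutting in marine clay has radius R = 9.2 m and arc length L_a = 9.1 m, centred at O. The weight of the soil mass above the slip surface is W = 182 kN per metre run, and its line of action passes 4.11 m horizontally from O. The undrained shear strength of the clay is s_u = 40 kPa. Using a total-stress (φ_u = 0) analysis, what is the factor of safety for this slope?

FS = 4.48

Taking moments about the centre O, the resisting moment is provided by the undrained shear strength acting along the arc:
M_R = s_u·L_a·R = 40·9.10·9.2 = 3348.8 kN·m/m
M_D = W·d = 182·4.11 = 748.0 kN·m/m
FS = M_R / M_D = 3348.8 / 748.0 = 4.477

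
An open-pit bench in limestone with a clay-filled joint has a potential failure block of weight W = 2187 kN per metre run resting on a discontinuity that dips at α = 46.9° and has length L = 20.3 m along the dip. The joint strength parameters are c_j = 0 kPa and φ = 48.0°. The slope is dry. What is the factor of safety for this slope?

Resolving the block weight along and normal to the plane and applying the Mohr–Coulomb strength on the joint:
N' = W cosα = 2187·cos46.9° = 1494.3 kN/m
Driving force T = W sinα = 2187·sin46.9° = 1596.9 kN/m
Resisting force R = c_j·L + N'·tanφ = 0·20.3 + 1494.3·tan48.0° = 0.0 + 1659.6 = 1659.6 kN/m
FS = R / T = 1659.6 / 1596.9 = 1.039

FS = 1.04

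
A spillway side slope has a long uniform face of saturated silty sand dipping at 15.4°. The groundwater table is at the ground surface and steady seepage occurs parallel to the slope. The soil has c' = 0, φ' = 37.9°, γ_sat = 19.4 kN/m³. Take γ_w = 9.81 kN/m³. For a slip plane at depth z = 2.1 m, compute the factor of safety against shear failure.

With seepage parallel to the slope and the water table at the surface, the effective normal stress on the slip plane uses the buoyant unit weight γ' = γ_sat − γ_w while the driving shear stress uses γ_sat:
FS = [c' + γ' z cos²β tanφ'] / [γ_sat z sinβ cosβ]
(For c' = 0 this reduces to FS = (γ'/γ_sat)·tanφ'/tanβ.)
γ' = 19.4 − 9.81 = 9.59 kN/m³
Numerator = 0.0 + 9.59·2.1·cos²15.4°·tan37.9° = 0.0 + 9.59·2.1·0.9295·0.7785 = 14.572 kPa
Denominator = 19.4·2.1·sin15.4°·cos15.4° = 19.4·2.1·0.2656·0.9641 = 10.430 kPa
FS = 14.572 / 10.430 = 1.397

FS = 1.40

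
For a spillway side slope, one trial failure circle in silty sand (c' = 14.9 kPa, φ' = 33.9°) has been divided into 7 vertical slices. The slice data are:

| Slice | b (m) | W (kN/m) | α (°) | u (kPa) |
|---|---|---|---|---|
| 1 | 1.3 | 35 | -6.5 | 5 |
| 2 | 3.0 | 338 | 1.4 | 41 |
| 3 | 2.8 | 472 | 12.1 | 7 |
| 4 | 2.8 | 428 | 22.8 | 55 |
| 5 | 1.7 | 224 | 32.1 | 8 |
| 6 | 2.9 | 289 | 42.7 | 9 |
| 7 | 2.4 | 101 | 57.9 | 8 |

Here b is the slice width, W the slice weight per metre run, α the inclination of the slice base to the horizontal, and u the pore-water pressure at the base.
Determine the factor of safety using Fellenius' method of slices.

Ordinary method of slices: FS = Σ[c'·Δl_i + (W_i cosα_i − u_i·Δl_i)·tanφ'] / Σ W_i sinα_i, with Δl_i = b_i / cosα_i.
Slice 1: Δl = 1.3/cos(-6.5°) = 1.308 m; N'_1 = 35·cos(-6.5°) − 5·1.308 = 28.2; c'Δl = 19.50; W sinα = -4.0
Slice 2: Δl = 3.0/cos1.4° = 3.001 m; N'_2 = 338·cos1.4° − 41·3.001 = 214.9; c'Δl = 44.71; W sinα = 8.3
Slice 3: Δl = 2.8/cos12.1° = 2.864 m; N'_3 = 472·cos12.1° − 7·2.864 = 441.5; c'Δl = 42.67; W sinα = 98.9
Slice 4: Δl = 2.8/cos22.8° = 3.037 m; N'_4 = 428·cos22.8° − 55·3.037 = 227.5; c'Δl = 45.26; W sinα = 165.9
Slice 5: Δl = 1.7/cos32.1° = 2.007 m; N'_5 = 224·cos32.1° − 8·2.007 = 173.7; c'Δl = 29.90; W sinα = 119.0
Slice 6: Δl = 2.9/cos42.7° = 3.946 m; N'_6 = 289·cos42.7° − 9·3.946 = 176.9; c'Δl = 58.80; W sinα = 196.0
Slice 7: Δl = 2.4/cos57.9° = 4.516 m; N'_7 = 101·cos57.9° − 8·4.516 = 17.5; c'Δl = 67.29; W sinα = 85.6
Σc'Δl = 308.1 kN/m; ΣN' = 1280.2 kN/m; ΣW sinα = 669.7 kN/m
Resisting = 308.1 + 1280.2·tan33.9° = 308.1 + 860.2 = 1168.4 kN/m
FS = 1168.4 / 669.7 = 1.745

FS = 1.74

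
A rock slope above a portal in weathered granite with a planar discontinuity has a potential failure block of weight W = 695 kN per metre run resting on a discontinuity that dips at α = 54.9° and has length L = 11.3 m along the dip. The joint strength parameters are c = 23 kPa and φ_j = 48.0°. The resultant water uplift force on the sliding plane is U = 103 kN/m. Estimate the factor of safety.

FS = 1.04

Resolving the block weight along and normal to the plane and applying the Mohr–Coulomb strength on the joint:
N' = W cosα − U = 695·cos54.9° − 103 = 296.6 kN/m
Driving force T = W sinα = 695·sin54.9° = 568.6 kN/m
Resisting force R = c·L + N'·tanφ_j = 23·11.3 + 296.6·tan48.0° = 259.9 + 329.4 = 589.3 kN/m
FS = R / T = 589.3 / 568.6 = 1.036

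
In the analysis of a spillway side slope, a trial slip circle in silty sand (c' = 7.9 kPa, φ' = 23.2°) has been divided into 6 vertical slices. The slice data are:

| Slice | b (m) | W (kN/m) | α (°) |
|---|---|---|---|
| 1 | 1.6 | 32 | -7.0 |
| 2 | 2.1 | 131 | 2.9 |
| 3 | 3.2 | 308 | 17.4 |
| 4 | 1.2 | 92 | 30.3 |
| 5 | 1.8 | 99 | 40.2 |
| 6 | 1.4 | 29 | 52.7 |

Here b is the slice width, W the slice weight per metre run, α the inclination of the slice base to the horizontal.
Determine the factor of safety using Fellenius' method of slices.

FS = 1.64

Ordinary method of slices: FS = Σ[c'·Δl_i + (W_i cosα_i)·tanφ'] / Σ W_i sinα_i, with Δl_i = b_i / cosα_i.
Slice 1: Δl = 1.6/cos(-7.0°) = 1.612 m; N'_1 = 32·cos(-7.0°) = 31.8; c'Δl = 12.73; W sinα = -3.9
Slice 2: Δl = 2.1/cos2.9° = 2.103 m; N'_2 = 131·cos2.9° = 130.8; c'Δl = 16.61; W sinα = 6.6
Slice 3: Δl = 3.2/cos17.4° = 3.353 m; N'_3 = 308·cos17.4° = 293.9; c'Δl = 26.49; W sinα = 92.1
Slice 4: Δl = 1.2/cos30.3° = 1.390 m; N'_4 = 92·cos30.3° = 79.4; c'Δl = 10.98; W sinα = 46.4
Slice 5: Δl = 1.8/cos40.2° = 2.357 m; N'_5 = 99·cos40.2° = 75.6; c'Δl = 18.62; W sinα = 63.9
Slice 6: Δl = 1.4/cos52.7° = 2.310 m; N'_6 = 29·cos52.7° = 17.6; c'Δl = 18.25; W sinα = 23.1
Σc'Δl = 103.7 kN/m; ΣN' = 629.1 kN/m; ΣW sinα = 228.2 kN/m
Resisting = 103.7 + 629.1·tan23.2° = 103.7 + 269.6 = 373.3 kN/m
FS = 373.3 / 228.2 = 1.636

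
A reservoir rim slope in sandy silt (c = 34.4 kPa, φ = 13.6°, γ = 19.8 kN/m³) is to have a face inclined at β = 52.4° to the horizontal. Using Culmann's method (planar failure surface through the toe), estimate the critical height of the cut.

Culmann's analysis gives the critical failure plane at α_cr = (β + φ)/2 = (52.4 + 13.6)/2 = 33.0°, and the critical height
H_c = (4c/γ) · sinβ cosφ / [1 − cos(β − φ)]
    = (4·34.4/19.8) · sin52.4°·cos13.6° / [1 − cos(38.8°)]
    = 6.949 · 0.7923·0.9720 / [1 − 0.7793]
    = 6.949 · 0.7701 / 0.2207
    = 24.25 m

H_c = 24.25 m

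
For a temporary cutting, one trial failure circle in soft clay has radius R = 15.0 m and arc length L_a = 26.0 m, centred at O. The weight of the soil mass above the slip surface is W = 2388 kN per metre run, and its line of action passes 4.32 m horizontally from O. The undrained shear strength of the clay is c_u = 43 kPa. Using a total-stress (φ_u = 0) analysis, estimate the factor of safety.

Taking moments about the centre O, the resisting moment is provided by the undrained shear strength acting along the arc:
M_R = c_u·L_a·R = 43·26.00·15.0 = 16770.0 kN·m/m
M_D = W·d = 2388·4.32 = 10316.2 kN·m/m
FS = M_R / M_D = 16770.0 / 10316.2 = 1.626

FS = 1.63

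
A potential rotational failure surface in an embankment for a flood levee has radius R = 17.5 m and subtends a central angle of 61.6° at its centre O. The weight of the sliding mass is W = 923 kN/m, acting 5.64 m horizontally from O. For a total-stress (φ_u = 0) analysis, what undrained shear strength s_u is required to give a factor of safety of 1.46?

s_u = 23.1 kPa

FS = s_u·L_a·R / (W·d), so s_u = FS·W·d / (L_a·R).
Arc length L_a = R·θ = 17.5·(61.6°·π/180) = 17.5·1.0751 = 18.81 m
s_u = 1.46·923·5.64 / (18.81·17.5) = 7600.4 / 329.26 = 23.08 kPa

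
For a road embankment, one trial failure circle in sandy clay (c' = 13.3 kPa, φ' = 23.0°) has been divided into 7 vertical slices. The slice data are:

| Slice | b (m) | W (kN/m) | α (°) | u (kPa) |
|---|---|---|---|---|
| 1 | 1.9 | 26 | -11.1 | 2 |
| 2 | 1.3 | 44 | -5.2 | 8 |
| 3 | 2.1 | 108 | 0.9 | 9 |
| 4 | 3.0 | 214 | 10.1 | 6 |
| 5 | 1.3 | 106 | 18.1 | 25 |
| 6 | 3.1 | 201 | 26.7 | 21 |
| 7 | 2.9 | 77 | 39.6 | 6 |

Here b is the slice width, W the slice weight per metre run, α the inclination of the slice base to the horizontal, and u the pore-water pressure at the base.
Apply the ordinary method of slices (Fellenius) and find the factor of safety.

FS = 2.26

Ordinary method of slices: FS = Σ[c'·Δl_i + (W_i cosα_i − u_i·Δl_i)·tanφ'] / Σ W_i sinα_i, with Δl_i = b_i / cosα_i.
Slice 1: Δl = 1.9/cos(-11.1°) = 1.936 m; N'_1 = 26·cos(-11.1°) − 2·1.936 = 21.6; c'Δl = 25.75; W sinα = -5.0
Slice 2: Δl = 1.3/cos(-5.2°) = 1.305 m; N'_2 = 44·cos(-5.2°) − 8·1.305 = 33.4; c'Δl = 17.36; W sinα = -4.0
Slice 3: Δl = 2.1/cos0.9° = 2.100 m; N'_3 = 108·cos0.9° − 9·2.100 = 89.1; c'Δl = 27.93; W sinα = 1.7
Slice 4: Δl = 3.0/cos10.1° = 3.047 m; N'_4 = 214·cos10.1° − 6·3.047 = 192.4; c'Δl = 40.53; W sinα = 37.5
Slice 5: Δl = 1.3/cos18.1° = 1.368 m; N'_5 = 106·cos18.1° − 25·1.368 = 66.6; c'Δl = 18.19; W sinα = 32.9
Slice 6: Δl = 3.1/cos26.7° = 3.470 m; N'_6 = 201·cos26.7° − 21·3.470 = 106.7; c'Δl = 46.15; W sinα = 90.3
Slice 7: Δl = 2.9/cos39.6° = 3.764 m; N'_7 = 77·cos39.6° − 6·3.764 = 36.7; c'Δl = 50.06; W sinα = 49.1
Σc'Δl = 226.0 kN/m; ΣN' = 546.5 kN/m; ΣW sinα = 202.6 kN/m
Resisting = 226.0 + 546.5·tan23.0° = 226.0 + 232.0 = 458.0 kN/m
FS = 458.0 / 202.6 = 2.261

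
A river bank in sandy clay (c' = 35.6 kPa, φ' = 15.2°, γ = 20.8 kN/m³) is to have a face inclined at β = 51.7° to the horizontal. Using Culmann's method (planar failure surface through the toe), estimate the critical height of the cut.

H_c = 26.43 m

Culmann's analysis gives the critical failure plane at α_cr = (β + φ')/2 = (51.7 + 15.2)/2 = 33.5°, and the critical height
H_c = (4c'/γ) · sinβ cosφ' / [1 − cos(β − φ')]
    = (4·35.6/20.8) · sin51.7°·cos15.2° / [1 − cos(36.5°)]
    = 6.846 · 0.7848·0.9650 / [1 − 0.8039]
    = 6.846 · 0.7573 / 0.1961
    = 26.43 m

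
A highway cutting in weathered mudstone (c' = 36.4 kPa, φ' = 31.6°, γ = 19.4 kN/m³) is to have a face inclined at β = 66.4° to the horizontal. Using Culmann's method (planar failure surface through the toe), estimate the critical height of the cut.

Culmann's analysis gives the critical failure plane at α_cr = (β + φ')/2 = (66.4 + 31.6)/2 = 49.0°, and the critical height
H_c = (4c'/γ) · sinβ cosφ' / [1 − cos(β − φ')]
    = (4·36.4/19.4) · sin66.4°·cos31.6° / [1 − cos(34.8°)]
    = 7.505 · 0.9164·0.8517 / [1 − 0.8211]
    = 7.505 · 0.7805 / 0.1789
    = 32.75 m

H_c = 32.75 m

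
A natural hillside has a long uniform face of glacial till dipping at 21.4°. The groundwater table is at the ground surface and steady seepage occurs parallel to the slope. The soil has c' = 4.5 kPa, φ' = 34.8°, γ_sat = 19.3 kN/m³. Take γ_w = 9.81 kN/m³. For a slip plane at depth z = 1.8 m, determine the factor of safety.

FS = 1.25

With seepage parallel to the slope and the water table at the surface, the effective normal stress on the slip plane uses the buoyant unit weight γ' = γ_sat − γ_w while the driving shear stress uses γ_sat:
FS = [c' + γ' z cos²β tanφ'] / [γ_sat z sinβ cosβ]
γ' = 19.3 − 9.81 = 9.49 kN/m³
Numerator = 4.5 + 9.49·1.8·cos²21.4°·tan34.8° = 4.5 + 9.49·1.8·0.8669·0.6950 = 14.792 kPa
Denominator = 19.3·1.8·sin21.4°·cos21.4° = 19.3·1.8·0.3649·0.9311 = 11.802 kPa
FS = 14.792 / 11.802 = 1.253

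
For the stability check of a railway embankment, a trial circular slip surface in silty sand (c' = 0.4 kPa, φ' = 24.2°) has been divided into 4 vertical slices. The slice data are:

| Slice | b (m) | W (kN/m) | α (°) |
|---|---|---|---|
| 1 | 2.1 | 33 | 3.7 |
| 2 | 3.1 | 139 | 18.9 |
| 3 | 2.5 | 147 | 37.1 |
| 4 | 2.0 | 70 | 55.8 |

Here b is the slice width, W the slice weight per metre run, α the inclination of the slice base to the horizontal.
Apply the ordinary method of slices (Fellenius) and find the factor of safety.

FS = 0.77

Ordinary method of slices: FS = Σ[c'·Δl_i + (W_i cosα_i)·tanφ'] / Σ W_i sinα_i, with Δl_i = b_i / cosα_i.
Slice 1: Δl = 2.1/cos3.7° = 2.104 m; N'_1 = 33·cos3.7° = 32.9; c'Δl = 0.84; W sinα = 2.1
Slice 2: Δl = 3.1/cos18.9° = 3.277 m; N'_2 = 139·cos18.9° = 131.5; c'Δl = 1.31; W sinα = 45.0
Slice 3: Δl = 2.5/cos37.1° = 3.134 m; N'_3 = 147·cos37.1° = 117.2; c'Δl = 1.25; W sinα = 88.7
Slice 4: Δl = 2.0/cos55.8° = 3.558 m; N'_4 = 70·cos55.8° = 39.3; c'Δl = 1.42; W sinα = 57.9
Σc'Δl = 4.8 kN/m; ΣN' = 321.0 kN/m; ΣW sinα = 193.7 kN/m
Resisting = 4.8 + 321.0·tan24.2° = 4.8 + 144.3 = 149.1 kN/m
FS = 149.1 / 193.7 = 0.770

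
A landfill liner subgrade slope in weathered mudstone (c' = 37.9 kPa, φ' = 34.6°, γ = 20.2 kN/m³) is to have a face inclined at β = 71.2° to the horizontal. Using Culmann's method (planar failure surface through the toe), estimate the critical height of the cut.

H_c = 29.66 m

Culmann's analysis gives the critical failure plane at α_cr = (β + φ')/2 = (71.2 + 34.6)/2 = 52.9°, and the critical height
H_c = (4c'/γ) · sinβ cosφ' / [1 − cos(β − φ')]
    = (4·37.9/20.2) · sin71.2°·cos34.6° / [1 − cos(36.6°)]
    = 7.505 · 0.9466·0.8231 / [1 − 0.8028]
    = 7.505 · 0.7792 / 0.1972
    = 29.66 m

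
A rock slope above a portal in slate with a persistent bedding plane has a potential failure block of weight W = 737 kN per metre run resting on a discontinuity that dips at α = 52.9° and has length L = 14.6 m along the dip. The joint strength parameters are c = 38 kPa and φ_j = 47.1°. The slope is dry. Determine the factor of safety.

FS = 1.76

Resolving the block weight along and normal to the plane and applying the Mohr–Coulomb strength on the joint:
N' = W cosα = 737·cos52.9° = 444.6 kN/m
Driving force T = W sinα = 737·sin52.9° = 587.8 kN/m
Resisting force R = c·L + N'·tanφ_j = 38·14.6 + 444.6·tan47.1° = 554.8 + 478.4 = 1033.2 kN/m
FS = R / T = 1033.2 / 587.8 = 1.758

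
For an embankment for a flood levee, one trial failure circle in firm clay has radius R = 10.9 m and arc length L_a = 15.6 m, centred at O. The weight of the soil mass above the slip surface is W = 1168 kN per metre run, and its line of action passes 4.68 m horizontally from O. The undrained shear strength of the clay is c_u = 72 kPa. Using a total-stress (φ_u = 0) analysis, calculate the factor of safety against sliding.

FS = 2.24

Taking moments about the centre O, the resisting moment is provided by the undrained shear strength acting along the arc:
M_R = c_u·L_a·R = 72·15.60·10.9 = 12242.9 kN·m/m
M_D = W·d = 1168·4.68 = 5466.2 kN·m/m
FS = M_R / M_D = 12242.9 / 5466.2 = 2.240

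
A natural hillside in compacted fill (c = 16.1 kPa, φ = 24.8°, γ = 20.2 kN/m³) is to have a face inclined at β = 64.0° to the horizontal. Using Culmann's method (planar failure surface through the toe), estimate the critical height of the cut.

H_c = 11.56 m

Culmann's analysis gives the critical failure plane at α_cr = (β + φ)/2 = (64.0 + 24.8)/2 = 44.4°, and the critical height
H_c = (4c/γ) · sinβ cosφ / [1 − cos(β − φ)]
    = (4·16.1/20.2) · sin64.0°·cos24.8° / [1 − cos(39.2°)]
    = 3.188 · 0.8988·0.9078 / [1 − 0.7749]
    = 3.188 · 0.8159 / 0.2251
    = 11.56 m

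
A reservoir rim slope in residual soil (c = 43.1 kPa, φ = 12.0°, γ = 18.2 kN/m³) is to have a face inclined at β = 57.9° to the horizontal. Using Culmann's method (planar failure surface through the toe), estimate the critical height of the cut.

H_c = 25.81 m

Culmann's analysis gives the critical failure plane at α_cr = (β + φ)/2 = (57.9 + 12.0)/2 = 35.0°, and the critical height
H_c = (4c/γ) · sinβ cosφ / [1 − cos(β − φ)]
    = (4·43.1/18.2) · sin57.9°·cos12.0° / [1 − cos(45.9°)]
    = 9.473 · 0.8471·0.9781 / [1 − 0.6959]
    = 9.473 · 0.8286 / 0.3041
    = 25.81 m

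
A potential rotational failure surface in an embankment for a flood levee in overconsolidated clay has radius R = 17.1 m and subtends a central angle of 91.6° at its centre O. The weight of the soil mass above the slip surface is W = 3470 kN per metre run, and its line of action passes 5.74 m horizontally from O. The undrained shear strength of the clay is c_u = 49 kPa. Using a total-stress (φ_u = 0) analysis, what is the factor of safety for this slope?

FS = 1.15

Taking moments about the centre O, the resisting moment is provided by the undrained shear strength acting along the arc:
Arc length L_a = R·θ = 17.1·(91.6°·π/180) = 17.1·1.5987 = 27.34 m
M_R = c_u·L_a·R = 49·27.34·17.1 = 22906.6 kN·m/m
M_D = W·d = 3470·5.74 = 19917.8 kN·m/m
FS = M_R / M_D = 22906.6 / 19917.8 = 1.150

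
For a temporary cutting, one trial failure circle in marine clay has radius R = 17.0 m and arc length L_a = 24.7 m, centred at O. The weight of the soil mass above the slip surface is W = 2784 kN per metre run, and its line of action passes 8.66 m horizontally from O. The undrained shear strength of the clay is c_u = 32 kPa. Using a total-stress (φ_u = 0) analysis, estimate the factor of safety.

FS = 0.56

Taking moments about the centre O, the resisting moment is provided by the undrained shear strength acting along the arc:
M_R = c_u·L_a·R = 32·24.70·17.0 = 13436.8 kN·m/m
M_D = W·d = 2784·8.66 = 24109.4 kN·m/m
FS = M_R / M_D = 13436.8 / 24109.4 = 0.557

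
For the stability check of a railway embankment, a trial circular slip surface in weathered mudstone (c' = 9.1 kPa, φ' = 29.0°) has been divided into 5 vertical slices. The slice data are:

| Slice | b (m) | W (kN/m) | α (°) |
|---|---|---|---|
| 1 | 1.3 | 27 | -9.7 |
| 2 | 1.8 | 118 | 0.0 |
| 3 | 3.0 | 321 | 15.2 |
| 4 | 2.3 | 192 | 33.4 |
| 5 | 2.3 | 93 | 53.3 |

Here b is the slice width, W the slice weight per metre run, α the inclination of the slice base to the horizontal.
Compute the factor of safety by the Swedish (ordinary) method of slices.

FS = 1.88

Ordinary method of slices: FS = Σ[c'·Δl_i + (W_i cosα_i)·tanφ'] / Σ W_i sinα_i, with Δl_i = b_i / cosα_i.
Slice 1: Δl = 1.3/cos(-9.7°) = 1.319 m; N'_1 = 27·cos(-9.7°) = 26.6; c'Δl = 12.00; W sinα = -4.5
Slice 2: Δl = 1.8/cos0.0° = 1.800 m; N'_2 = 118·cos0.0° = 118.0; c'Δl = 16.38; W sinα = 0.0
Slice 3: Δl = 3.0/cos15.2° = 3.109 m; N'_3 = 321·cos15.2° = 309.8; c'Δl = 28.29; W sinα = 84.2
Slice 4: Δl = 2.3/cos33.4° = 2.755 m; N'_4 = 192·cos33.4° = 160.3; c'Δl = 25.07; W sinα = 105.7
Slice 5: Δl = 2.3/cos53.3° = 3.849 m; N'_5 = 93·cos53.3° = 55.6; c'Δl = 35.02; W sinα = 74.6
Σc'Δl = 116.8 kN/m; ΣN' = 670.3 kN/m; ΣW sinα = 259.9 kN/m
Resisting = 116.8 + 670.3·tan29.0° = 116.8 + 371.5 = 488.3 kN/m
FS = 488.3 / 259.9 = 1.879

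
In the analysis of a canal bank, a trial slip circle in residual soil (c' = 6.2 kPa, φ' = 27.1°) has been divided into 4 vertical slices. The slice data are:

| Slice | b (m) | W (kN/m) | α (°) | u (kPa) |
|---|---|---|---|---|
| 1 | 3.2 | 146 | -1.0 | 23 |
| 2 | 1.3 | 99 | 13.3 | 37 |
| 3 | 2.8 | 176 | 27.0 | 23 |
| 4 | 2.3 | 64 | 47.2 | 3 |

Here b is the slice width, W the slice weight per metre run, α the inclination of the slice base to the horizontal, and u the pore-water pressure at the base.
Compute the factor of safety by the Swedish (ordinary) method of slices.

FS = 1.29

Ordinary method of slices: FS = Σ[c'·Δl_i + (W_i cosα_i − u_i·Δl_i)·tanφ'] / Σ W_i sinα_i, with Δl_i = b_i / cosα_i.
Slice 1: Δl = 3.2/cos(-1.0°) = 3.200 m; N'_1 = 146·cos(-1.0°) − 23·3.200 = 72.4; c'Δl = 19.84; W sinα = -2.5
Slice 2: Δl = 1.3/cos13.3° = 1.336 m; N'_2 = 99·cos13.3° − 37·1.336 = 46.9; c'Δl = 8.28; W sinα = 22.8
Slice 3: Δl = 2.8/cos27.0° = 3.143 m; N'_3 = 176·cos27.0° − 23·3.143 = 84.5; c'Δl = 19.48; W sinα = 79.9
Slice 4: Δl = 2.3/cos47.2° = 3.385 m; N'_4 = 64·cos47.2° − 3·3.385 = 33.3; c'Δl = 20.99; W sinα = 47.0
Σc'Δl = 68.6 kN/m; ΣN' = 237.2 kN/m; ΣW sinα = 147.1 kN/m
Resisting = 68.6 + 237.2·tan27.1° = 68.6 + 121.4 = 190.0 kN/m
FS = 190.0 / 147.1 = 1.291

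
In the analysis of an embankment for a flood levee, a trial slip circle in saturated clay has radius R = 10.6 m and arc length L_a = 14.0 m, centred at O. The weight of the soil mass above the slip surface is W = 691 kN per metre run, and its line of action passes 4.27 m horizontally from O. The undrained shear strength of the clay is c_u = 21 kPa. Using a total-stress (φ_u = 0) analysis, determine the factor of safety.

FS = 1.06

Taking moments about the centre O, the resisting moment is provided by the undrained shear strength acting along the arc:
M_R = c_u·L_a·R = 21·14.00·10.6 = 3116.4 kN·m/m
M_D = W·d = 691·4.27 = 2950.6 kN·m/m
FS = M_R / M_D = 3116.4 / 2950.6 = 1.056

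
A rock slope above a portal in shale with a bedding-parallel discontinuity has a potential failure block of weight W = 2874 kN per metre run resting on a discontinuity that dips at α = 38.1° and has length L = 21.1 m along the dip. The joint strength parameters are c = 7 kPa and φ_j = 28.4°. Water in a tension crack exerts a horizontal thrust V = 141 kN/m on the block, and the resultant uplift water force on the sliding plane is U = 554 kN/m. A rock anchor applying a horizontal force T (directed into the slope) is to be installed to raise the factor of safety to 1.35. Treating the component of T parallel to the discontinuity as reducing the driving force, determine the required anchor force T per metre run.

Resolving forces along and normal to the sliding plane, with the horizontal anchor force T adding T·sinα to the effective normal force and T·cosα acting up the plane against the driving force:
FS = [cL + (W cosα − U − V sinα + T sinα) tanφ_j] / [W sinα + V cosα − T cosα]
Without the anchor: N' = 1620.6 kN/m, driving T_d = 1884.3 kN/m, resisting R = 7·21.1 + 1620.6·tan28.4° = 1024.0 kN/m, FS = 0.54.
Setting FS = 1.35 and solving for T:
1.35·(1884.3 − T cos38.1°) = 1024.0 + T sin38.1°·tan28.4°
T·(sin38.1°·tan28.4° + 1.35·cos38.1°) = 1.35·1884.3 − 1024.0
T·(0.6170·0.5407 + 1.35·0.7869) = 2543.8 − 1024.0 = 1519.8
T·1.3960 = 1519.8
T = 1088.7 kN/m

T = 1089 kN/m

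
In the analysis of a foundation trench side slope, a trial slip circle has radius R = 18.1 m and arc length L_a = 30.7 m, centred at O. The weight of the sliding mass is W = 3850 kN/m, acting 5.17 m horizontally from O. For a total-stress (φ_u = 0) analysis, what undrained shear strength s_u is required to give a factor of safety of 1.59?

s_u = 57.0 kPa

FS = s_u·L_a·R / (W·d), so s_u = FS·W·d / (L_a·R).
s_u = 1.59·3850·5.17 / (30.70·18.1) = 31648.2 / 555.67 = 56.95 kPa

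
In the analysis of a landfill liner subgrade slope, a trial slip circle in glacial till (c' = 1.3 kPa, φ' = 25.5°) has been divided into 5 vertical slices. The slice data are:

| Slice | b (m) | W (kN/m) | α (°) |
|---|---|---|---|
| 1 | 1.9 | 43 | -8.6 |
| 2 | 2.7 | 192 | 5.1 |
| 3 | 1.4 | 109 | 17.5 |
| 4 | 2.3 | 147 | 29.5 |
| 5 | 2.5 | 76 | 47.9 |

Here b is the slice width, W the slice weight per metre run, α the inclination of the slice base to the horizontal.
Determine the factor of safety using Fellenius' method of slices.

FS = 1.53

Ordinary method of slices: FS = Σ[c'·Δl_i + (W_i cosα_i)·tanφ'] / Σ W_i sinα_i, with Δl_i = b_i / cosα_i.
Slice 1: Δl = 1.9/cos(-8.6°) = 1.922 m; N'_1 = 43·cos(-8.6°) = 42.5; c'Δl = 2.50; W sinα = -6.4
Slice 2: Δl = 2.7/cos5.1° = 2.711 m; N'_2 = 192·cos5.1° = 191.2; c'Δl = 3.52; W sinα = 17.1
Slice 3: Δl = 1.4/cos17.5° = 1.468 m; N'_3 = 109·cos17.5° = 104.0; c'Δl = 1.91; W sinα = 32.8
Slice 4: Δl = 2.3/cos29.5° = 2.643 m; N'_4 = 147·cos29.5° = 127.9; c'Δl = 3.44; W sinα = 72.4
Slice 5: Δl = 2.5/cos47.9° = 3.729 m; N'_5 = 76·cos47.9° = 51.0; c'Δl = 4.85; W sinα = 56.4
Σc'Δl = 16.2 kN/m; ΣN' = 516.6 kN/m; ΣW sinα = 172.2 kN/m
Resisting = 16.2 + 516.6·tan25.5° = 16.2 + 246.4 = 262.6 kN/m
FS = 262.6 / 172.2 = 1.525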